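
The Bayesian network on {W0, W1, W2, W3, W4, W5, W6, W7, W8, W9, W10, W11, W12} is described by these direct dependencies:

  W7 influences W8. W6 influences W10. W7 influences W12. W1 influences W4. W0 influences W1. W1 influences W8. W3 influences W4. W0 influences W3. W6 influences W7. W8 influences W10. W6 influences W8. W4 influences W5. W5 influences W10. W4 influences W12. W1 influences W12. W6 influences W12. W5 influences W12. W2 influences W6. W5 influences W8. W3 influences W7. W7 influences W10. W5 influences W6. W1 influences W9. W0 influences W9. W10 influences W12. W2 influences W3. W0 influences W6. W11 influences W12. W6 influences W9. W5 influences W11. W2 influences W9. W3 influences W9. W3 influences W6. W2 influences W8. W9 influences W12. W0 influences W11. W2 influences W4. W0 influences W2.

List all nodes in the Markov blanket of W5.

A node's Markov blanket = Pa ∪ Ch ∪ (parents of Ch other than the node itself).
W5 has parent W4.
W5 has children W6, W8, W10, W11, W12.
Parents of each child, excluding W5:
  W6's other parents are W0, W2, W3.
  W8's other parents are W1, W2, W6, W7.
  W10 also has parents W6, W7, W8.
  parents(W11) \ {W5} = {W0}.
  parents(W12) \ {W5} = {W1, W4, W6, W7, W9, W10, W11}.
Taking the union gives {W0, W1, W2, W3, W4, W6, W7, W8, W9, W10, W11, W12}.

{W0, W1, W2, W3, W4, W6, W7, W8, W9, W10, W11, W12}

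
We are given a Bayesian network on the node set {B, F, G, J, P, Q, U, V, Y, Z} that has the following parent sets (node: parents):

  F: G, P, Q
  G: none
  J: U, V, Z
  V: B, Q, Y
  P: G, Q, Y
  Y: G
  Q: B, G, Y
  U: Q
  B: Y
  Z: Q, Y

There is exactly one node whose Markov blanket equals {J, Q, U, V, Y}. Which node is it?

Z

The target node must have every member of {J, Q, U, V, Y} as a parent, child, or co-parent, and no others.
Parents of Z: Q, Y; children: J; co-parents: U, V.
These exactly cover the given set, so the node is Z.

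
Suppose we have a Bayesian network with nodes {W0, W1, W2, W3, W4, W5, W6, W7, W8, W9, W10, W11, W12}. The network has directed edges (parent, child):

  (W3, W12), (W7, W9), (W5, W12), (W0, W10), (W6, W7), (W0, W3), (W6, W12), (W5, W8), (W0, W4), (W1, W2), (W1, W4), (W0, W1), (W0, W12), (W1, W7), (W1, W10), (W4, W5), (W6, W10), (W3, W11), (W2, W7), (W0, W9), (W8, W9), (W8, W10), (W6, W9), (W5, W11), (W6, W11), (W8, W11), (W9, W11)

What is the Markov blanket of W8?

{W0, W1, W3, W5, W6, W7, W9, W10, W11}

By definition, MB(W8) is built from W8's parents, W8's children, and the co-parents of W8.
Children of W8: W9, W10, W11.
Pa(W8) = {W5}.
For each child, the remaining parents (spouses of W8):
  parents(W9) \ {W8} = {W0, W6, W7}.
  W10 also has parents W0, W1, W6.
  W11 also has parents W3, W5, W6, W9.
Taking the union gives {W0, W1, W3, W5, W6, W7, W9, W10, W11}.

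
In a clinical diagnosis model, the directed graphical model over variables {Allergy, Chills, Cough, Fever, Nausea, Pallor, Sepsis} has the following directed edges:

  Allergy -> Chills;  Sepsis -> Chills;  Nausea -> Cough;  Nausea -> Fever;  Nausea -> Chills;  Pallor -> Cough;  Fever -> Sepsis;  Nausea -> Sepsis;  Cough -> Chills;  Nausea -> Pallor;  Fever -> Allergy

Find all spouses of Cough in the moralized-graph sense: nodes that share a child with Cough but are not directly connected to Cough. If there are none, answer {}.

{Allergy, Sepsis}

Children of Cough: Chills.
  parents(Chills) \ {Cough} = {Allergy, Nausea, Sepsis}.
Excluding nodes already adjacent to Cough (Chills, Nausea, Pallor), the co-parent-only contribution is {Allergy, Sepsis}.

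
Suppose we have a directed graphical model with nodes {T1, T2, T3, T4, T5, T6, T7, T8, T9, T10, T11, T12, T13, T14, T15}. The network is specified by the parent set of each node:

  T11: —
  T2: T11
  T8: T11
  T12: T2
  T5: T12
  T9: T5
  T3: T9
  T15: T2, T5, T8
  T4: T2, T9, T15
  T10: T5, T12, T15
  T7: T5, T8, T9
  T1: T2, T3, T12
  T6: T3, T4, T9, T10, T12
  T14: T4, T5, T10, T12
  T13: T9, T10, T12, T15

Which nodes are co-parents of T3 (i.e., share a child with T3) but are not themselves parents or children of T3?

{T2, T4, T10, T12}

Children of T3: T1, T6.
  T1: T2, T12
  T6: T4, T9, T10, T12
Excluding nodes already adjacent to T3 (T1, T6, T9), the co-parent-only contribution is {T2, T4, T10, T12}.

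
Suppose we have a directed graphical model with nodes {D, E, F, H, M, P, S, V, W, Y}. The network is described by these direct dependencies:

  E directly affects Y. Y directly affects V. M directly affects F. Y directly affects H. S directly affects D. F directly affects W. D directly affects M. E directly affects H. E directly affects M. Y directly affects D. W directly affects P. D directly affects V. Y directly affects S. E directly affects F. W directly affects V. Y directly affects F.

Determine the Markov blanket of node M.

M's children: F.
Parents of M: D, E.
Other parents of M's children:
  parents(F) \ {M} = {E, Y}.
So the Markov blanket of M is {D, E, F, Y}.

{D, E, F, Y}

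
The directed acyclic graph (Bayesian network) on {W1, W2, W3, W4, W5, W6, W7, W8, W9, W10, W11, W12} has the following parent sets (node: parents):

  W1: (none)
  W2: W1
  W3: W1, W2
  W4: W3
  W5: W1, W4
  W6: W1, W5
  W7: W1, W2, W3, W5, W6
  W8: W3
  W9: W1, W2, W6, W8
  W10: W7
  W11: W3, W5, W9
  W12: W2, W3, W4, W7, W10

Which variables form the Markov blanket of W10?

Pa(W10) = {W7}.
Ch(W10) = {W12}.
Parents of each child, excluding W10:
  parents(W12) \ {W10} = {W2, W3, W4, W7}.
Taking the union gives {W2, W3, W4, W7, W12}.

{W2, W3, W4, W7, W12}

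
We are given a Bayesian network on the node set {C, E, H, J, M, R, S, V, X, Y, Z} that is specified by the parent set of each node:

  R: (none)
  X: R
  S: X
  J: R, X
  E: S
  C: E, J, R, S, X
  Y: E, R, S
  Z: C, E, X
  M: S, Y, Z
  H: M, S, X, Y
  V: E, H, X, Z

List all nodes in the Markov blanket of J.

The Markov blanket of a node is its parents, its children, and the other parents of its children.
J's parents: R, X.
J's children: C.
For each child, the remaining parents (spouses of J):
  parents(C) \ {J} = {E, R, S, X}.
So the Markov blanket of J is {C, E, R, S, X}.

{C, E, R, S, X}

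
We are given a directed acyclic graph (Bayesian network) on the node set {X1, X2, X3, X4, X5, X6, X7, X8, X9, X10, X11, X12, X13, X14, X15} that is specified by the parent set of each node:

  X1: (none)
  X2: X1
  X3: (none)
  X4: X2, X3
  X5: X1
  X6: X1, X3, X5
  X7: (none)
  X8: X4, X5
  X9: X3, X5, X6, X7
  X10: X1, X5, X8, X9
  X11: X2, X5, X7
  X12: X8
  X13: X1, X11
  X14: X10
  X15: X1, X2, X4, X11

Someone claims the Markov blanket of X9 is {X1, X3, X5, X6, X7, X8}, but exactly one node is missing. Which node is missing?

X10

X9 has parents X3, X5, X6, X7.
X9 has child X10.
Other parents of X9's children:
  X10: X1, X5, X8
MB(X9) = {X1, X3, X5, X6, X7, X8, X10}.
Comparing with the claimed set, X10 is missing.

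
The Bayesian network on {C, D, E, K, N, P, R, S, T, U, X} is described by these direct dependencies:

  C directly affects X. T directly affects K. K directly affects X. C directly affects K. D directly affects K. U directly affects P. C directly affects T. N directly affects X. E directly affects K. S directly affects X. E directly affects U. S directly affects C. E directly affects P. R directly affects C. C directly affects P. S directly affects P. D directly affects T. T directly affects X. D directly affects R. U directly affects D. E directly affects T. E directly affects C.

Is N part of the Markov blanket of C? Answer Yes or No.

N is a co-parent of C: both are parents of X.
So N ∈ MB(C).

Yes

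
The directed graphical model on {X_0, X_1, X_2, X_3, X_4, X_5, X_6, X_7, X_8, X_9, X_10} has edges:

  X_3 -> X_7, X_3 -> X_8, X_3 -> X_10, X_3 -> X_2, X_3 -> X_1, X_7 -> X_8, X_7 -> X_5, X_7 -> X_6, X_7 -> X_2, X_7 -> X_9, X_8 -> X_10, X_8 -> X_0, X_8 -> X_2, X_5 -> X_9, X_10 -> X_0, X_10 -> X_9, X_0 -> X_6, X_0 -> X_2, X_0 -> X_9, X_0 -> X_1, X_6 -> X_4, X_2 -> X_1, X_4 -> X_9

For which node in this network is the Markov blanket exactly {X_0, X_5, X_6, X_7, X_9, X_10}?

X_4

The target node must have every member of {X_0, X_5, X_6, X_7, X_9, X_10} as a parent, child, or co-parent, and no others.
Parents of X_4: X_6; children: X_9; co-parents: X_0, X_5, X_7, X_10.
These exactly cover the given set, so the node is X_4.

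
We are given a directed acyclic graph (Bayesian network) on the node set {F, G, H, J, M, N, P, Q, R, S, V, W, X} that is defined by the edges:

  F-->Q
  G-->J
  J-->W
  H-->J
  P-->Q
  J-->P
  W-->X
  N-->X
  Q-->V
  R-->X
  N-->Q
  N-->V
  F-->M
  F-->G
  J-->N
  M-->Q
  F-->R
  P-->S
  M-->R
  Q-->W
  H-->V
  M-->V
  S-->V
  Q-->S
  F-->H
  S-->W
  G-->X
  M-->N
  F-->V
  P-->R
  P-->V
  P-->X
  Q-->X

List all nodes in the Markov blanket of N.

Recall MB(v) = parents ∪ children ∪ spouses, where spouses are the other parents of v's children.
N's parents: J, M.
N has children Q, V, X.
For each child, the remaining parents (spouses of N):
  Q: F, M, P
  V: F, H, M, P, Q, S
  X: G, P, Q, R, W
Union: {J, M} ∪ {Q, V, X} ∪ {F, G, H, M, P, Q, R, S, W} = {F, G, H, J, M, P, Q, R, S, V, W, X}.

{F, G, H, J, M, P, Q, R, S, V, W, X}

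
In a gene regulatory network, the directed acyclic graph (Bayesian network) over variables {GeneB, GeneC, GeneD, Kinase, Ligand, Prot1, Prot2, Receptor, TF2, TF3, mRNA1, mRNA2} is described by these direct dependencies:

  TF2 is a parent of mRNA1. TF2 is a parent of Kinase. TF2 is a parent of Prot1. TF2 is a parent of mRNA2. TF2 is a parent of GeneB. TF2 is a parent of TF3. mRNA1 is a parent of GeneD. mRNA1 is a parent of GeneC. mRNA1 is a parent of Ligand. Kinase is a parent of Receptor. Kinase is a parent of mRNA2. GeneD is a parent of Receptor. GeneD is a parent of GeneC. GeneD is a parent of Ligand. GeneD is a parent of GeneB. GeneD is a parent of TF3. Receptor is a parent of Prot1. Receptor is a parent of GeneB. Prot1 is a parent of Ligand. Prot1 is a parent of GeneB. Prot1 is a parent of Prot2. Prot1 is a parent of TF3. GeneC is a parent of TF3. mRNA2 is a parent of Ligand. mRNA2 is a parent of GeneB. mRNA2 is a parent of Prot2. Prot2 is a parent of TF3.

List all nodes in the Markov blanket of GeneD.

By definition, MB(GeneD) is built from GeneD's parents, GeneD's children, and the co-parents of GeneD.
Pa(GeneD) = {mRNA1}.
Ch(GeneD) = {GeneB, GeneC, Ligand, Receptor, TF3}.
Other parents of GeneD's children:
  parents(Receptor) \ {GeneD} = {Kinase}.
  GeneC also has parent mRNA1.
  parents(Ligand) \ {GeneD} = {Prot1, mRNA1, mRNA2}.
  GeneB also has parents Prot1, Receptor, TF2, mRNA2.
  parents(TF3) \ {GeneD} = {GeneC, Prot1, Prot2, TF2}.
MB(GeneD) = {GeneB, GeneC, Kinase, Ligand, Prot1, Prot2, Receptor, TF2, TF3, mRNA1, mRNA2}.

{GeneB, GeneC, Kinase, Ligand, Prot1, Prot2, Receptor, TF2, TF3, mRNA1, mRNA2}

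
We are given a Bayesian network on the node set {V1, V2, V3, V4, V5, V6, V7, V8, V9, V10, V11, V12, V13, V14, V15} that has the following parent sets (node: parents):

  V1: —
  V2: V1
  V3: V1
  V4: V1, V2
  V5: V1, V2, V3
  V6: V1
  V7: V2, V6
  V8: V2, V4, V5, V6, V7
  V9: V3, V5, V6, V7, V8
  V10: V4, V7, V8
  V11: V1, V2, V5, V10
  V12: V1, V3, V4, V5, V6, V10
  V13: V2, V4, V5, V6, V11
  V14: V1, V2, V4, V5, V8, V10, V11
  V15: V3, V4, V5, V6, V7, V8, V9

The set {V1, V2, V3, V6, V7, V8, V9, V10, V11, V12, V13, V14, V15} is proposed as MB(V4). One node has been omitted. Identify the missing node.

V4's parents: V1, V2.
V4's children: V8, V10, V12, V13, V14, V15.
Co-parents of V4 (other parents of its children):
  V8's other parents are V2, V5, V6, V7.
  V10's other parents are V7, V8.
  V12's other parents are V1, V3, V5, V6, V10.
  parents(V13) \ {V4} = {V2, V5, V6, V11}.
  parents(V14) \ {V4} = {V1, V2, V5, V8, V10, V11}.
  parents(V15) \ {V4} = {V3, V5, V6, V7, V8, V9}.
MB(V4) = {V1, V2, V3, V5, V6, V7, V8, V9, V10, V11, V12, V13, V14, V15}.
Comparing with the claimed set, V5 is missing.

V5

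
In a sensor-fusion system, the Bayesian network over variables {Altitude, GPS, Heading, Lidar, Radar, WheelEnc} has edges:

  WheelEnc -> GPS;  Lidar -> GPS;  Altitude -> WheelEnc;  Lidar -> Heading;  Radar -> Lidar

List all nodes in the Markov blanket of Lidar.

By definition, MB(Lidar) is built from Lidar's parents, Lidar's children, and the co-parents of Lidar.
Lidar has parent Radar.
Lidar's children: GPS, Heading.
Co-parents of Lidar (other parents of its children):
  Heading: no additional parents.
  parents(GPS) \ {Lidar} = {WheelEnc}.
So the Markov blanket of Lidar is {GPS, Heading, Radar, WheelEnc}.

{GPS, Heading, Radar, WheelEnc}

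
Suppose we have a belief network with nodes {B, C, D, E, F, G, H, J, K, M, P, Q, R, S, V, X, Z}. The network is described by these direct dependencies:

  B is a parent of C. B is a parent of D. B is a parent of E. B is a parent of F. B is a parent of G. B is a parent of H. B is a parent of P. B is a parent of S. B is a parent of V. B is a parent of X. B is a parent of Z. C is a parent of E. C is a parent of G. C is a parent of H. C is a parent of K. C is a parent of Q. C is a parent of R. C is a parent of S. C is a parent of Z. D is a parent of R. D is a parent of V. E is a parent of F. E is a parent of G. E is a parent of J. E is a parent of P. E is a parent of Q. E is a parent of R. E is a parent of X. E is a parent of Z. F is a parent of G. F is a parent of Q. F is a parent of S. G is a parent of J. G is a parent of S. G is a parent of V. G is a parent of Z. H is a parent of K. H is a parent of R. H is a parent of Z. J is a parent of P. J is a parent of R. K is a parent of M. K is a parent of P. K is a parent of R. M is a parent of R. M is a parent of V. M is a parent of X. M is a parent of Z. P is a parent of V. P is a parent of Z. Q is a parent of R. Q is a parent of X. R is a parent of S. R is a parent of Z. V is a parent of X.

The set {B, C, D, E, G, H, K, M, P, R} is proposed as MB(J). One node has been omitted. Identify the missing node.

Parents of J: E, G.
Ch(J) = {P, R}.
Parents of each child, excluding J:
  parents(P) \ {J} = {B, E, K}.
  R's other parents are C, D, E, H, K, M, Q.
MB(J) = {B, C, D, E, G, H, K, M, P, Q, R}.
Comparing with the claimed set, Q is missing.

Q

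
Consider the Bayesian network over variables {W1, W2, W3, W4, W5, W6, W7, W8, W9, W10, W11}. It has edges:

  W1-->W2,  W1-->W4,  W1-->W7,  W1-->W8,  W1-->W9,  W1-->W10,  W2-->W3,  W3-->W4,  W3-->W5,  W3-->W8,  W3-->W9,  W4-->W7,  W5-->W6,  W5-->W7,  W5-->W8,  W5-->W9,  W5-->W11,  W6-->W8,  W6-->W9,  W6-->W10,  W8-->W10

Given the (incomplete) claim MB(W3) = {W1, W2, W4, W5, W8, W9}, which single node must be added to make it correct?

By definition, MB(W3) is built from W3's parents, W3's children, and the co-parents of W3.
W3's parents: W2.
W3 has children W4, W5, W8, W9.
For each child, the remaining parents (spouses of W3):
  W4: W1
  W5: —
  W8: W1, W5, W6
  W9: W1, W5, W6
MB(W3) = {W1, W2, W4, W5, W6, W8, W9}.
Comparing with the claimed set, W6 is missing.

W6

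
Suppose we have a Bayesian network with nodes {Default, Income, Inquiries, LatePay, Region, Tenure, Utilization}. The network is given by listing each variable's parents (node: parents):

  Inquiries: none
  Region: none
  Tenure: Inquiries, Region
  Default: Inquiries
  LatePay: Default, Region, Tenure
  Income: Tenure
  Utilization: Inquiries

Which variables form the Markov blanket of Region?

{Default, Inquiries, LatePay, Tenure}

Region has no parents.
Region's children: LatePay, Tenure.
Parents of each child, excluding Region:
  Tenure's other parent is Inquiries.
  parents(LatePay) \ {Region} = {Default, Tenure}.
So the Markov blanket of Region is {Default, Inquiries, LatePay, Tenure}.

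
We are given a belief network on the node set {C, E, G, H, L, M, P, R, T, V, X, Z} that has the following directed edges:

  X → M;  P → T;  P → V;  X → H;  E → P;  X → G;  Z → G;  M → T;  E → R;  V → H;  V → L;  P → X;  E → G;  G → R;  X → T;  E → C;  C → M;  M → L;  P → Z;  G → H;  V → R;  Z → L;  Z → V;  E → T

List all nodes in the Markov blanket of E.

{C, G, M, P, R, T, V, X, Z}

Children of E: C, G, P, R, T.
E's parents: none.
Parents of each child, excluding E:
  P has no other parent.
  C: no additional parents.
  parents(G) \ {E} = {X, Z}.
  parents(T) \ {E} = {M, P, X}.
  R also has parents G, V.
Union: {} ∪ {C, G, P, R, T} ∪ {G, M, P, V, X, Z} = {C, G, M, P, R, T, V, X, Z}.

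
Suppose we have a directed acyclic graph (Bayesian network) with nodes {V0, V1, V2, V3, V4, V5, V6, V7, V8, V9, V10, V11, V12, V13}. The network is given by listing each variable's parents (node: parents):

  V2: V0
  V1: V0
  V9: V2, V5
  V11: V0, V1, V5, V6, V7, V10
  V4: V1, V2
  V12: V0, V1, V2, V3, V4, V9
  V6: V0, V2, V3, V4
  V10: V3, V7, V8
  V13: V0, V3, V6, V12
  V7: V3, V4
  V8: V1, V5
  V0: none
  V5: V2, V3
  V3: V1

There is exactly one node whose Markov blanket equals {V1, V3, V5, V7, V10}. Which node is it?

The target node must have every member of {V1, V3, V5, V7, V10} as a parent, child, or co-parent, and no others.
Parents of V8: V1, V5; children: V10; co-parents: V3, V7.
These exactly cover the given set, so the node is V8.

V8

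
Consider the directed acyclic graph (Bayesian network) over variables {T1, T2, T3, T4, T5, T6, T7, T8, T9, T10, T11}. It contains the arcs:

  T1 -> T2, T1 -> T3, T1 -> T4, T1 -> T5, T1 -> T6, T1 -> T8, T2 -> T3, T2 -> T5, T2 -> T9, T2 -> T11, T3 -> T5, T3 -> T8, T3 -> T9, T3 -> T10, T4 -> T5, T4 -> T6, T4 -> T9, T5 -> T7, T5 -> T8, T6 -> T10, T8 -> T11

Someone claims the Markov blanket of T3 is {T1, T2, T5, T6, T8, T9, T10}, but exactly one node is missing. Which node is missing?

Parents of T3: T1, T2.
Ch(T3) = {T5, T8, T9, T10}.
Other parents of T3's children:
  T5 also has parents T1, T2, T4.
  parents(T8) \ {T3} = {T1, T5}.
  T9 also has parents T2, T4.
  parents(T10) \ {T3} = {T6}.
MB(T3) = {T1, T2, T4, T5, T6, T8, T9, T10}.
Comparing with the claimed set, T4 is missing.

T4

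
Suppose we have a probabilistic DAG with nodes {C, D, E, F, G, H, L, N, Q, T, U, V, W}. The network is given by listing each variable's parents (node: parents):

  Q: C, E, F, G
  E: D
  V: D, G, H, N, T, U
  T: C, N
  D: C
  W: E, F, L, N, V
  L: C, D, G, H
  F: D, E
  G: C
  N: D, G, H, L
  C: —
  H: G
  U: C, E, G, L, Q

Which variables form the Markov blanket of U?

The Markov blanket of a node is its parents, its children, and the other parents of its children.
Parents of U: C, E, G, L, Q.
Ch(U) = {V}.
Co-parents of U (other parents of its children):
  V also has parents D, G, H, N, T.
So the Markov blanket of U is {C, D, E, G, H, L, N, Q, T, V}.

{C, D, E, G, H, L, N, Q, T, V}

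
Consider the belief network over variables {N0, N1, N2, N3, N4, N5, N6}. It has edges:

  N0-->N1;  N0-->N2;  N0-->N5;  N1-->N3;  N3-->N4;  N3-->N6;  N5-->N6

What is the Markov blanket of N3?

{N1, N4, N5, N6}

Recall MB(v) = parents ∪ children ∪ spouses, where spouses are the other parents of v's children.
N3's parents: N1.
N3's children: N4, N6.
Parents of each child, excluding N3:
  N4: no additional parents.
  N6 also has parent N5.
So the Markov blanket of N3 is {N1, N4, N5, N6}.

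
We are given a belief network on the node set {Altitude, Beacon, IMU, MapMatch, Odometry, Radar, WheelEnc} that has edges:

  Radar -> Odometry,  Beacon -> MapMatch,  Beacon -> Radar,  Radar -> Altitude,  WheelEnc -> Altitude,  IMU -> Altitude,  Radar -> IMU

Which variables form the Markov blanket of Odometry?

By definition, MB(Odometry) is built from Odometry's parents, Odometry's children, and the co-parents of Odometry.
Odometry's parents: Radar.
Odometry's children: none.
Odometry has no children, so there are no co-parents.
Taking the union gives {Radar}.

{Radar}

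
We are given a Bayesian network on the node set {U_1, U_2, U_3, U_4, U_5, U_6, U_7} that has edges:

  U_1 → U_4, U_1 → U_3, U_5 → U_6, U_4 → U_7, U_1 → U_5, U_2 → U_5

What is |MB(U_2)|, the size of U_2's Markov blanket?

By definition, MB(U_2) is built from U_2's parents, U_2's children, and the co-parents of U_2.
U_2's children: U_5.
Parents of U_2: none.
Other parents of U_2's children:
  U_5's other parent is U_1.
MB(U_2) = {U_1, U_5}, which has 2 nodes.

2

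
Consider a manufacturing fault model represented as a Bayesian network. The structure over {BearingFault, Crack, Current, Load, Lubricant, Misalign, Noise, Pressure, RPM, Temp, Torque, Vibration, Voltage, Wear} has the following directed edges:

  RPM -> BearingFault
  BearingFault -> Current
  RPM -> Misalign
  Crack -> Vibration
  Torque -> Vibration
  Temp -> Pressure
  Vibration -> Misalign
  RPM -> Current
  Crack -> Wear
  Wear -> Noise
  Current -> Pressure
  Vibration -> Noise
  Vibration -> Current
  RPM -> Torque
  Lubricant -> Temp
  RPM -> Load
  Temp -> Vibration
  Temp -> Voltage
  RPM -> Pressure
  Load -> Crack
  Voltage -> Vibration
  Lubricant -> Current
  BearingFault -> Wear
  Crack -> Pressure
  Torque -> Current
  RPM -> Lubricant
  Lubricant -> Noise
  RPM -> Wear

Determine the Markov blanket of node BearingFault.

{Crack, Current, Lubricant, RPM, Torque, Vibration, Wear}

Pa(BearingFault) = {RPM}.
BearingFault's children: Current, Wear.
Other parents of BearingFault's children:
  Wear: Crack, RPM
  Current: Lubricant, RPM, Torque, Vibration
Union: {RPM} ∪ {Current, Wear} ∪ {Crack, Lubricant, RPM, Torque, Vibration} = {Crack, Current, Lubricant, RPM, Torque, Vibration, Wear}.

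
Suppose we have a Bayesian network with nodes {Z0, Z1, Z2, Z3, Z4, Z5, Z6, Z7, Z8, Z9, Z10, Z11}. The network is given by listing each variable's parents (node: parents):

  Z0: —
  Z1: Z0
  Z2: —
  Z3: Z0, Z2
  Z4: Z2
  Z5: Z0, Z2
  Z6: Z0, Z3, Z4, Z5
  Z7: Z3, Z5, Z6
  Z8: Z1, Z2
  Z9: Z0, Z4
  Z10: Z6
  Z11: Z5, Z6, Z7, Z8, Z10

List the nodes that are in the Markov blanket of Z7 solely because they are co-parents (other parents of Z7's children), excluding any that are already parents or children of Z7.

Children of Z7: Z11.
  Z11: Z5, Z6, Z8, Z10
Excluding nodes already adjacent to Z7 (Z3, Z5, Z6, Z11), the co-parent-only contribution is {Z8, Z10}.

{Z8, Z10}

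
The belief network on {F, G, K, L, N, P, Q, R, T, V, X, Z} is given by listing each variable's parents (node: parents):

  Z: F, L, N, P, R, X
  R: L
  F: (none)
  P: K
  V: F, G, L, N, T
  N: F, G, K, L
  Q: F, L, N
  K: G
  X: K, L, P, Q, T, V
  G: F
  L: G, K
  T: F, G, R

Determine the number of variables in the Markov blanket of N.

11

Pa(N) = {F, G, K, L}.
N's children: Q, V, Z.
Other parents of N's children:
  Q: F, L
  V: F, G, L, T
  Z: F, L, P, R, X
MB(N) = {F, G, K, L, P, Q, R, T, V, X, Z}, which has 11 nodes.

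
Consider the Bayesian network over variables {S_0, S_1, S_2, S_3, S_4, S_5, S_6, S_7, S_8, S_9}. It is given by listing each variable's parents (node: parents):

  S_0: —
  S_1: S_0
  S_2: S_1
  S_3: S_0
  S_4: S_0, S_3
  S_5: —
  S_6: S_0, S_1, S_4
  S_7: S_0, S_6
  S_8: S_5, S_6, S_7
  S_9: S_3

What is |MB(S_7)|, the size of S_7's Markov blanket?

4

A node's Markov blanket = Pa ∪ Ch ∪ (parents of Ch other than the node itself).
S_7 has child S_8.
S_7 has parents S_0, S_6.
Co-parents of S_7 (other parents of its children):
  S_8: S_5, S_6
MB(S_7) = {S_0, S_5, S_6, S_8}, which has 4 nodes.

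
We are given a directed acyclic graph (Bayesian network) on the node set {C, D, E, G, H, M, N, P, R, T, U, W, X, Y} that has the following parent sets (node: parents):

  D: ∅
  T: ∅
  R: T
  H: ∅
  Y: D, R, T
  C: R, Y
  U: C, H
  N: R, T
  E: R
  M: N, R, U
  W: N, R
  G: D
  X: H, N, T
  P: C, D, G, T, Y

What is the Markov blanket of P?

Ch(P) = {}.
Parents of P: C, D, G, T, Y.
P has no children, so there are no co-parents.
So the Markov blanket of P is {C, D, G, T, Y}.

{C, D, G, T, Y}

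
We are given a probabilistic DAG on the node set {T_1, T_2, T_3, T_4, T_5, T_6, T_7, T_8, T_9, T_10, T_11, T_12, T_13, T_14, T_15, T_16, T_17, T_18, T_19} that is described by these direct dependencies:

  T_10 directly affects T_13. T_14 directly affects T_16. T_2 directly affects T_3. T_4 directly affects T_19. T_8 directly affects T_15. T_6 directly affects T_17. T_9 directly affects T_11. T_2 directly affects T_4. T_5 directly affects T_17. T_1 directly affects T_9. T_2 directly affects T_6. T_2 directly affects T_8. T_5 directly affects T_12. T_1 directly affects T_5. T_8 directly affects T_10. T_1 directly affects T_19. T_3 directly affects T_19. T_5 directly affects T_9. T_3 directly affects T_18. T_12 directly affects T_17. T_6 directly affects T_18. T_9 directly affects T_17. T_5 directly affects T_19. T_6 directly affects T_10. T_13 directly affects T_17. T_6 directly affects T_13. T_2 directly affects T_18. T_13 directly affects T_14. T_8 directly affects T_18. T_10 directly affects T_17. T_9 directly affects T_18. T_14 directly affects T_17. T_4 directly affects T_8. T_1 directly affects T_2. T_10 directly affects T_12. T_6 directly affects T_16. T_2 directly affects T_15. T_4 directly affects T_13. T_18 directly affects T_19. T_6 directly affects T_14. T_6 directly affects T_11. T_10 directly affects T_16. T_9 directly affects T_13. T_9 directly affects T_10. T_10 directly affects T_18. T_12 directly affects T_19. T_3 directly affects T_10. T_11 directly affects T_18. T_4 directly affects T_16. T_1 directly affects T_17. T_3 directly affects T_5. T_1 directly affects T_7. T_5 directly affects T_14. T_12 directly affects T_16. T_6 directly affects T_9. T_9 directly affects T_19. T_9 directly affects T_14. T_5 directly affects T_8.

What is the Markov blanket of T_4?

{T_1, T_2, T_3, T_5, T_6, T_8, T_9, T_10, T_12, T_13, T_14, T_16, T_18, T_19}

The Markov blanket of a node is its parents, its children, and the other parents of its children.
T_4's parents: T_2.
T_4's children: T_8, T_13, T_16, T_19.
Other parents of T_4's children:
  T_8: T_2, T_5
  T_13: T_6, T_9, T_10
  T_16: T_6, T_10, T_12, T_14
  T_19: T_1, T_3, T_5, T_9, T_12, T_18
Union: {T_2} ∪ {T_8, T_13, T_16, T_19} ∪ {T_1, T_2, T_3, T_5, T_6, T_9, T_10, T_12, T_14, T_18} = {T_1, T_2, T_3, T_5, T_6, T_8, T_9, T_10, T_12, T_13, T_14, T_16, T_18, T_19}.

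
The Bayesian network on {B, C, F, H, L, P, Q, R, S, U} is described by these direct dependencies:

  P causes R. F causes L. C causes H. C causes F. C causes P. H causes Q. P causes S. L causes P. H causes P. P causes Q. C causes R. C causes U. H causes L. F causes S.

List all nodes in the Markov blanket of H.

{C, F, L, P, Q}

Parents of H: C.
Children of H: L, P, Q.
For each child, the remaining parents (spouses of H):
  L's other parent is F.
  P also has parents C, L.
  parents(Q) \ {H} = {P}.
So the Markov blanket of H is {C, F, L, P, Q}.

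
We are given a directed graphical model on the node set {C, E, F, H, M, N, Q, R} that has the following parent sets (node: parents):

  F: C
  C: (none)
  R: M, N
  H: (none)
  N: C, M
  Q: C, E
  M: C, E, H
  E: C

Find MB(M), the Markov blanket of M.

M's parents: C, E, H.
Ch(M) = {N, R}.
Co-parents of M (other parents of its children):
  N: C
  R: N
MB(M) = {C, E, H, N, R}.

{C, E, H, N, R}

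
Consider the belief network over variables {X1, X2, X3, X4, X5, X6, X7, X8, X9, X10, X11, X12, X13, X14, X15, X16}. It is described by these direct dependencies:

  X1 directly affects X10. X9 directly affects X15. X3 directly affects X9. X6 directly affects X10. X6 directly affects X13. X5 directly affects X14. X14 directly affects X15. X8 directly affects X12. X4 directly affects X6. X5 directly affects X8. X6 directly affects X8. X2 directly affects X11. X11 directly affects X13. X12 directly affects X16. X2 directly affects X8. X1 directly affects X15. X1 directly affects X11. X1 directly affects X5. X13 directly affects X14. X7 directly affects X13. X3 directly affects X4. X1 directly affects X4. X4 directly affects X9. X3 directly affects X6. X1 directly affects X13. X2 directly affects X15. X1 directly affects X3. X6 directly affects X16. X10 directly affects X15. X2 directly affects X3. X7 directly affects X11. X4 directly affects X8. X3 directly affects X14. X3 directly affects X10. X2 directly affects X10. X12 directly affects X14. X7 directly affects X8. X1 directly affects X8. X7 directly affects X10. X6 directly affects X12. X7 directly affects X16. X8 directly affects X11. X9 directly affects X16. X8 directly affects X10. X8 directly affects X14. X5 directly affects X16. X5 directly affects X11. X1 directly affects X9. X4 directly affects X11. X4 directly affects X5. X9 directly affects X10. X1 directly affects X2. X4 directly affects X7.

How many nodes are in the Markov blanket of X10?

Recall MB(v) = parents ∪ children ∪ spouses, where spouses are the other parents of v's children.
X10's children: X15.
X10 has parents X1, X2, X3, X6, X7, X8, X9.
Other parents of X10's children:
  X15 also has parents X1, X2, X9, X14.
MB(X10) = {X1, X2, X3, X6, X7, X8, X9, X14, X15}, which has 9 nodes.

9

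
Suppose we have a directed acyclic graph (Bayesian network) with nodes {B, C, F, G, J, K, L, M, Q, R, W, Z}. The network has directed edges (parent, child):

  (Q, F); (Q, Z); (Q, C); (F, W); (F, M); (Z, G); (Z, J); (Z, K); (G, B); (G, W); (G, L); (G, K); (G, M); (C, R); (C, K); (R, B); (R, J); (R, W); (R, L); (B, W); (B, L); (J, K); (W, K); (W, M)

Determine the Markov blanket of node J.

{C, G, K, R, W, Z}

By definition, MB(J) is built from J's parents, J's children, and the co-parents of J.
Pa(J) = {R, Z}.
Ch(J) = {K}.
For each child, the remaining parents (spouses of J):
  parents(K) \ {J} = {C, G, W, Z}.
So the Markov blanket of J is {C, G, K, R, W, Z}.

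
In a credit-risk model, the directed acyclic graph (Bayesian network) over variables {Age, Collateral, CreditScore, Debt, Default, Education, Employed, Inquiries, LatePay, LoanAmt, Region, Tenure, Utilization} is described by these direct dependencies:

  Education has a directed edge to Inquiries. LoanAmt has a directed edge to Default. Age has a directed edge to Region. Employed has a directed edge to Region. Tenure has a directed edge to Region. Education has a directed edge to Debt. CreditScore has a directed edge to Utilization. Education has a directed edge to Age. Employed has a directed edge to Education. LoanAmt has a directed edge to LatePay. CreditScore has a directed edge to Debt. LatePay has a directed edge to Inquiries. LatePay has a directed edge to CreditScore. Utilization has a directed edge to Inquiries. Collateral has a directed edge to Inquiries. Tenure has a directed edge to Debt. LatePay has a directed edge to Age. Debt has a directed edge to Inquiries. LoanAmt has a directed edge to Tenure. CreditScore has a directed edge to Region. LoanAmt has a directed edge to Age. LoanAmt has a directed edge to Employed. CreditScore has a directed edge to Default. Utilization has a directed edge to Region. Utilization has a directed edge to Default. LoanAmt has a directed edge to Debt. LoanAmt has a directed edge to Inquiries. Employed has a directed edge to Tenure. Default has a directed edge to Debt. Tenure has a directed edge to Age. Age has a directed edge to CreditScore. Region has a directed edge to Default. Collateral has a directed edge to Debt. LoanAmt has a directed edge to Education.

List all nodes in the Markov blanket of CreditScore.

Recall MB(v) = parents ∪ children ∪ spouses, where spouses are the other parents of v's children.
Pa(CreditScore) = {Age, LatePay}.
CreditScore's children: Debt, Default, Region, Utilization.
Other parents of CreditScore's children:
  Utilization: —
  Region: Age, Employed, Tenure, Utilization
  Default: LoanAmt, Region, Utilization
  Debt: Collateral, Default, Education, LoanAmt, Tenure
So the Markov blanket of CreditScore is {Age, Collateral, Debt, Default, Education, Employed, LatePay, LoanAmt, Region, Tenure, Utilization}.

{Age, Collateral, Debt, Default, Education, Employed, LatePay, LoanAmt, Region, Tenure, Utilization}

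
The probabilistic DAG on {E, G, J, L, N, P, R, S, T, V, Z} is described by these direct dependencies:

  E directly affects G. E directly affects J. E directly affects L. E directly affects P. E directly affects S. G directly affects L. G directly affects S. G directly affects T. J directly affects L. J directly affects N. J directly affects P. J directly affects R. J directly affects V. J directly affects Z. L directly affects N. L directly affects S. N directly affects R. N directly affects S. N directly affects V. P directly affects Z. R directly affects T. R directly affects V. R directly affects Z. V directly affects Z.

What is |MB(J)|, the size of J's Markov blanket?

J has parent E.
J has children L, N, P, R, V, Z.
Co-parents of J (other parents of its children):
  L: E, G
  N: L
  P: E
  R: N
  V: N, R
  Z: P, R, V
MB(J) = {E, G, L, N, P, R, V, Z}, which has 8 nodes.

8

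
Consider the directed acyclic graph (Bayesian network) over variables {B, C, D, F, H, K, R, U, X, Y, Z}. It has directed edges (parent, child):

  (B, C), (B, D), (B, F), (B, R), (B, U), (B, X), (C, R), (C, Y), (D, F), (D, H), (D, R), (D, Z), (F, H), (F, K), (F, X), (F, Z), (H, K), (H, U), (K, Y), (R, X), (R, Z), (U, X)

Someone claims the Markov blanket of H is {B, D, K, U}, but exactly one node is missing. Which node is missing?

By definition, MB(H) is built from H's parents, H's children, and the co-parents of H.
H has parents D, F.
H has children K, U.
Co-parents of H (other parents of its children):
  K's other parent is F.
  parents(U) \ {H} = {B}.
MB(H) = {B, D, F, K, U}.
Comparing with the claimed set, F is missing.

F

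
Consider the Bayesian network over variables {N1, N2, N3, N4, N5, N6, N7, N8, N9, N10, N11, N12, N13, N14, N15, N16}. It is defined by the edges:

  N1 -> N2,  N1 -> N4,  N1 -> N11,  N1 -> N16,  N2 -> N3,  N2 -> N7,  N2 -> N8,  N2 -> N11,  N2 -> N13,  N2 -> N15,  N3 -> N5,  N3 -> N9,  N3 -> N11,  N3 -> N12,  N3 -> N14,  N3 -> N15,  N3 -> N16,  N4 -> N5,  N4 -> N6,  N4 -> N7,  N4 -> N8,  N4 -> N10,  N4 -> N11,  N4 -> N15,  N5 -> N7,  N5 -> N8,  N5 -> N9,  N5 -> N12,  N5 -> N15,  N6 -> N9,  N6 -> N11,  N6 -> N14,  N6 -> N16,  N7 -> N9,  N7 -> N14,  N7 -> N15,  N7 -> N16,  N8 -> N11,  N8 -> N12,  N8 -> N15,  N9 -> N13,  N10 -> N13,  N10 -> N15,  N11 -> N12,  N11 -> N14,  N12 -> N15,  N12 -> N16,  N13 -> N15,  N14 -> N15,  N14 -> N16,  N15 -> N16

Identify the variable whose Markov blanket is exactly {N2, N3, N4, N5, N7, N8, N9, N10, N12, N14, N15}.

The target node must have every member of {N2, N3, N4, N5, N7, N8, N9, N10, N12, N14, N15} as a parent, child, or co-parent, and no others.
Parents of N13: N2, N9, N10; children: N15; co-parents: N2, N3, N4, N5, N7, N8, N10, N12, N14.
These exactly cover the given set, so the node is N13.

N13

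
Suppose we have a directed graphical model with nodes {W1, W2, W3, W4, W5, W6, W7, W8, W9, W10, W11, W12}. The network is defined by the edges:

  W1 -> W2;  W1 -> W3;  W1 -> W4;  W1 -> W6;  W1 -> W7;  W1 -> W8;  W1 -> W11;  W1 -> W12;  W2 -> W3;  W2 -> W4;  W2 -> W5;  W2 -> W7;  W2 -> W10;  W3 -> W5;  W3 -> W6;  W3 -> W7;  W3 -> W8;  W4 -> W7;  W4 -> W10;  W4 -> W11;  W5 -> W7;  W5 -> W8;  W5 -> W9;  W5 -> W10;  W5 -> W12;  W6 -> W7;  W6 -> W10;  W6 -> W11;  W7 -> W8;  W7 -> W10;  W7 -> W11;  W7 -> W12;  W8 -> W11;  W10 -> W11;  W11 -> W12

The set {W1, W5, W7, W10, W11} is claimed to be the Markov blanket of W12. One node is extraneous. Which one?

By definition, MB(W12) is built from W12's parents, W12's children, and the co-parents of W12.
W12 has parents W1, W5, W7, W11.
W12 has no children.
W12 has no children, so there are no co-parents.
MB(W12) = {W1, W5, W7, W11}.
W10 is neither a parent, child, nor co-parent of W12, so it does not belong.

W10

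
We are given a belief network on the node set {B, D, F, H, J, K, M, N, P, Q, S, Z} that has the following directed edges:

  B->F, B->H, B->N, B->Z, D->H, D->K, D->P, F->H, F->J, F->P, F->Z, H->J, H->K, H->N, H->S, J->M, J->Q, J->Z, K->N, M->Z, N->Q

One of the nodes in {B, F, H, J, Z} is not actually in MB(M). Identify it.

H

Children of M: Z.
Parents of M: J.
Other parents of M's children:
  Z also has parents B, F, J.
MB(M) = {B, F, J, Z}.
H is neither a parent, child, nor co-parent of M, so it does not belong.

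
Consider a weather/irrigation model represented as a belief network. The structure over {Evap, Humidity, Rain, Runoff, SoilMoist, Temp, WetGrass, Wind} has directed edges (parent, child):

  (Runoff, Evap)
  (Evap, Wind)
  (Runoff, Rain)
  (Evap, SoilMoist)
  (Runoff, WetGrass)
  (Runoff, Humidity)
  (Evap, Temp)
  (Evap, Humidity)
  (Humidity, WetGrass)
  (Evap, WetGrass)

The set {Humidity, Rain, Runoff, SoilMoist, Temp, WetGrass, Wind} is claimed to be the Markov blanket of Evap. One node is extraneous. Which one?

Rain

Parents of Evap: Runoff.
Evap has children Humidity, SoilMoist, Temp, WetGrass, Wind.
Parents of each child, excluding Evap:
  SoilMoist: —
  Humidity: Runoff
  Temp: —
  Wind: —
  WetGrass: Humidity, Runoff
MB(Evap) = {Humidity, Runoff, SoilMoist, Temp, WetGrass, Wind}.
Rain is neither a parent, child, nor co-parent of Evap, so it does not belong.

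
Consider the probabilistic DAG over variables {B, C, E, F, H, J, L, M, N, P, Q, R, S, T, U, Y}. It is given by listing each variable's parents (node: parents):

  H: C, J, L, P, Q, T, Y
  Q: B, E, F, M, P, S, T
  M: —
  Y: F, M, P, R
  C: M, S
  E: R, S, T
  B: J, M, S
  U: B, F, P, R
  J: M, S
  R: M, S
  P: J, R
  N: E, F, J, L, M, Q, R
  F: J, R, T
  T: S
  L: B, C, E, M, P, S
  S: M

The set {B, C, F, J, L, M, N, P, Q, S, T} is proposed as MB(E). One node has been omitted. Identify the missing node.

R

The Markov blanket of a node is its parents, its children, and the other parents of its children.
E's parents: R, S, T.
Ch(E) = {L, N, Q}.
For each child, the remaining parents (spouses of E):
  Q also has parents B, F, M, P, S, T.
  parents(L) \ {E} = {B, C, M, P, S}.
  parents(N) \ {E} = {F, J, L, M, Q, R}.
MB(E) = {B, C, F, J, L, M, N, P, Q, R, S, T}.
Comparing with the claimed set, R is missing.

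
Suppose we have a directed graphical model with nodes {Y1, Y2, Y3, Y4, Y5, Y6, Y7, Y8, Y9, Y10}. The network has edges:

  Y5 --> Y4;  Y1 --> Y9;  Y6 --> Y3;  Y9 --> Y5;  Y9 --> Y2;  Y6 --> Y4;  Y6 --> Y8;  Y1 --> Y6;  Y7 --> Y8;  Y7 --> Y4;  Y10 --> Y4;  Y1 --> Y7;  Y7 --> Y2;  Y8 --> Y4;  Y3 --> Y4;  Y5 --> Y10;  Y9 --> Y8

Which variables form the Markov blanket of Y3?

A node's Markov blanket = Pa ∪ Ch ∪ (parents of Ch other than the node itself).
Parents of Y3: Y6.
Y3 has child Y4.
Other parents of Y3's children:
  Y4: Y5, Y6, Y7, Y8, Y10
MB(Y3) = {Y4, Y5, Y6, Y7, Y8, Y10}.

{Y4, Y5, Y6, Y7, Y8, Y10}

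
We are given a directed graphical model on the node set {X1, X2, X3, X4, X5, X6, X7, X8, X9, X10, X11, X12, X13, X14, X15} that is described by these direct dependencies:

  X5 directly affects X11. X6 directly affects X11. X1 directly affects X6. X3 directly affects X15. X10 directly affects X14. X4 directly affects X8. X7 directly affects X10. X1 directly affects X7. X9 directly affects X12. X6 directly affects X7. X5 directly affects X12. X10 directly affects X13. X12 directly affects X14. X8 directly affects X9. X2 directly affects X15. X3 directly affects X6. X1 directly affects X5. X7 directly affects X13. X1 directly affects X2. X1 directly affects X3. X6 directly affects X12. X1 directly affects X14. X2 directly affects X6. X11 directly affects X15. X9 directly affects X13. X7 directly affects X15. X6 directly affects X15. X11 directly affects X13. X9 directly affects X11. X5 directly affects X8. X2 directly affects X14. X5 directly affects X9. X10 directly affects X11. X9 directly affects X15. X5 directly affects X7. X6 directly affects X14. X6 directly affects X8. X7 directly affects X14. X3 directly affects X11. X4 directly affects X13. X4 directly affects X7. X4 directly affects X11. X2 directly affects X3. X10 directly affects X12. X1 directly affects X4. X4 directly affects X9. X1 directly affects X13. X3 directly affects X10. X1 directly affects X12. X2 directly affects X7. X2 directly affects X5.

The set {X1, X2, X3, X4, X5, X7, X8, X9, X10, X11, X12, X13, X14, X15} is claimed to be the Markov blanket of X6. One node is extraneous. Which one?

X13

X6 has children X7, X8, X11, X12, X14, X15.
X6 has parents X1, X2, X3.
Other parents of X6's children:
  X7: X1, X2, X4, X5
  X8: X4, X5
  X11: X3, X4, X5, X9, X10
  X12: X1, X5, X9, X10
  X14: X1, X2, X7, X10, X12
  X15: X2, X3, X7, X9, X11
MB(X6) = {X1, X2, X3, X4, X5, X7, X8, X9, X10, X11, X12, X14, X15}.
X13 is neither a parent, child, nor co-parent of X6, so it does not belong.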